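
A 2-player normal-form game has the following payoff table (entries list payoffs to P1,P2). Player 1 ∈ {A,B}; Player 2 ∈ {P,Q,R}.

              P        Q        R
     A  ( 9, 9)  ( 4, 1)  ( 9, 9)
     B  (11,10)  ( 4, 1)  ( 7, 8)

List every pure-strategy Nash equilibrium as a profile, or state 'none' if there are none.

(A,P): not NE [P1→B gives 11>9]
(A,Q): not NE [P2→R gives 9>1]
(A,R): NE
(B,P): NE
(B,Q): not NE [P2→P gives 10>1]
(B,R): not NE [P1→A gives 9>7; P2→P gives 10>8]

PSNE = {(A,R), (B,P)}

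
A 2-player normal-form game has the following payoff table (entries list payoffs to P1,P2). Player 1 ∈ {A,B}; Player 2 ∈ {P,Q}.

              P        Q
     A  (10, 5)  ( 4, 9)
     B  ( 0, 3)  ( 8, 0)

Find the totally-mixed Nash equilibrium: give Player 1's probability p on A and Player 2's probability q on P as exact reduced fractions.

(p,q) = (3/7, 2/7)

P1 indiff ⇒ q·10+(1-q)·4 = q·0+(1-q)·8 ⇒ q(10) = (1-q)(4) ⇒ q = 2/7
P2 indiff ⇒ p·5+(1-p)·3 = p·9+(1-p)·0 ⇒ p(-4) = (1-p)(-3) ⇒ p = 3/7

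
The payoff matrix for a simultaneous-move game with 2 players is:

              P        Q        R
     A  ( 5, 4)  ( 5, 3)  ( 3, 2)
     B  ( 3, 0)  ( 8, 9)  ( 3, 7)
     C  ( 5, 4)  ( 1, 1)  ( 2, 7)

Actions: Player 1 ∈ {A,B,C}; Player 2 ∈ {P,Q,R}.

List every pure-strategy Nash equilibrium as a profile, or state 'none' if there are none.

Nash profiles: (A,P), (B,Q)

(A,P): NE
(A,Q): not NE [P1→B gives 8>5; P2→P gives 4>3]
(A,R): not NE [P2→P gives 4>2]
(B,P): not NE [P1→C gives 5>3; P2→Q gives 9>0]
(B,Q): NE
(B,R): not NE [P2→Q gives 9>7]
(C,P): not NE [P2→R gives 7>4]
(C,Q): not NE [P1→B gives 8>1; P2→R gives 7>1]
(C,R): not NE [P1→B gives 3>2]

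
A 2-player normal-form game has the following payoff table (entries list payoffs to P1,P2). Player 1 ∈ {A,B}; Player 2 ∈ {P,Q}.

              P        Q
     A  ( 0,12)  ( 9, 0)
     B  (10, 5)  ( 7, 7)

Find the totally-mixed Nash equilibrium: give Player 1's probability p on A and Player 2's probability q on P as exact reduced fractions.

(p,q) = (1/7, 1/6)

P1 indiff ⇒ q·0+(1-q)·9 = q·10+(1-q)·7 ⇒ q(-10) = (1-q)(-2) ⇒ q = 1/6
P2 indiff ⇒ p·12+(1-p)·5 = p·0+(1-p)·7 ⇒ p(12) = (1-p)(2) ⇒ p = 1/7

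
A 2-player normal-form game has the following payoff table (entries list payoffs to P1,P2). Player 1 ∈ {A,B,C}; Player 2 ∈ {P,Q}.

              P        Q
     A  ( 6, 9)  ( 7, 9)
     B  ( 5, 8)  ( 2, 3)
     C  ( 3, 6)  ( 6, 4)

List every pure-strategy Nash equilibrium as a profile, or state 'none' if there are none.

Nash profiles: (A,P), (A,Q)

(A,P): NE
(A,Q): NE
(B,P): not NE [P1→A gives 6>5]
(B,Q): not NE [P1→A gives 7>2; P2→P gives 8>3]
(C,P): not NE [P1→A gives 6>3]
(C,Q): not NE [P1→A gives 7>6; P2→P gives 6>4]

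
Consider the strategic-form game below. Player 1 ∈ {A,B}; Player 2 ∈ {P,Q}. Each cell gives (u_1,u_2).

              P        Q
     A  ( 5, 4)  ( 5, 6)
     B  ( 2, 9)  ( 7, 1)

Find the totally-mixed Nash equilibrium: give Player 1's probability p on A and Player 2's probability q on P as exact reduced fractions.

P1 indiff ⇒ q·5+(1-q)·5 = q·2+(1-q)·7 ⇒ q(3) = (1-q)(2) ⇒ q = 2/5
P2 indiff ⇒ p·4+(1-p)·9 = p·6+(1-p)·1 ⇒ p(-2) = (1-p)(-8) ⇒ p = 4/5

(p,q) = (4/5, 2/5)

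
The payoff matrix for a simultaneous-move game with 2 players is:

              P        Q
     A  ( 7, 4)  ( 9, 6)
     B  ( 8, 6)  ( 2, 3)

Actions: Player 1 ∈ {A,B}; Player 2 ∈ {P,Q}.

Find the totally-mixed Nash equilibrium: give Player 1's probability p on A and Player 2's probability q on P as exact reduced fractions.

P1 indiff ⇒ q·7+(1-q)·9 = q·8+(1-q)·2 ⇒ q(-1) = (1-q)(-7) ⇒ q = 7/8
P2 indiff ⇒ p·4+(1-p)·6 = p·6+(1-p)·3 ⇒ p(-2) = (1-p)(-3) ⇒ p = 3/5

(p,q) = (3/5, 7/8)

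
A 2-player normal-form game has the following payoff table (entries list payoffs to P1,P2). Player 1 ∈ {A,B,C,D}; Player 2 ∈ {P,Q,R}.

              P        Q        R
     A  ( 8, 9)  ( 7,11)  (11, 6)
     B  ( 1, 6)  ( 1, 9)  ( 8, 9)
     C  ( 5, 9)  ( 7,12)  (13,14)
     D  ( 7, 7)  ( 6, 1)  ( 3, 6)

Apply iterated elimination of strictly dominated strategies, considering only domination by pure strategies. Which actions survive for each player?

P1 drop B (A beats it: P:8>1 Q:7>1 R:11>8)
P1 drop D (A beats it: P:8>7 Q:7>6 R:11>3)
P2 drop P (Q beats it: A:11>9 C:12>9)
P1→{A,C} P2→{Q,R}

Survivors P1:{A,C} P2:{Q,R}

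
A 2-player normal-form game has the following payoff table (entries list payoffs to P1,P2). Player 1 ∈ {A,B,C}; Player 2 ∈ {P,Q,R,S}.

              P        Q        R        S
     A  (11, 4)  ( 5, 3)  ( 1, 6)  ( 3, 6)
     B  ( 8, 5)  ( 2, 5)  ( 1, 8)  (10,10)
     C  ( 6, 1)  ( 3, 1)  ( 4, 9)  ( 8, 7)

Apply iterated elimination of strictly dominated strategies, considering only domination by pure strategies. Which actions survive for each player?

Remaining: P1:{B,C} P2:{R,S}

P2 drop P (R beats it: A:6>4 B:8>5 C:9>1)
P2 drop Q (R beats it: A:6>3 B:8>5 C:9>1)
P1 drop A (C beats it: R:4>1 S:8>3)
P1→{B,C} P2→{R,S}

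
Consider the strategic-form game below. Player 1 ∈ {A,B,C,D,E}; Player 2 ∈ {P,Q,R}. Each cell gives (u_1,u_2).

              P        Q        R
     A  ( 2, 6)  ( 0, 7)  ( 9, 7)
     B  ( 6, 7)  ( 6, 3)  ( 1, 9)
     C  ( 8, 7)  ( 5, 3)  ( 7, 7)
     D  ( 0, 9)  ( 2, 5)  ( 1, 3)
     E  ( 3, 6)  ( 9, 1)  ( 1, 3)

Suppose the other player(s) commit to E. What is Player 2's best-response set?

u_2(P vs E) = 6
u_2(Q vs E) = 1
u_2(R vs E) = 3
max payoff 6 at {P}

argmax u_2 = {P}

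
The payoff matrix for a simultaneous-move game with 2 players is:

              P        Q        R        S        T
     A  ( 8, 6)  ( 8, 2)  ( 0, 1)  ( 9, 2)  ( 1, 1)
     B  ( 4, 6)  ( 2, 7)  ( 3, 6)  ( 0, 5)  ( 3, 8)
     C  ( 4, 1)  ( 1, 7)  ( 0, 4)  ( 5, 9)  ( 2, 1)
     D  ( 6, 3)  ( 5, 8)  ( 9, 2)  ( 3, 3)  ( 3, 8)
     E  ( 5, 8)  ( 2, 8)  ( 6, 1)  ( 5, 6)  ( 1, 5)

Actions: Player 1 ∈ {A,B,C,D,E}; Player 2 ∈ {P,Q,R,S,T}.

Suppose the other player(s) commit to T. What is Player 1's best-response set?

P1 best: {B,D}

u_1(A vs T) = 1
u_1(B vs T) = 3
u_1(C vs T) = 2
u_1(D vs T) = 3
u_1(E vs T) = 1
max payoff 3 at {B,D}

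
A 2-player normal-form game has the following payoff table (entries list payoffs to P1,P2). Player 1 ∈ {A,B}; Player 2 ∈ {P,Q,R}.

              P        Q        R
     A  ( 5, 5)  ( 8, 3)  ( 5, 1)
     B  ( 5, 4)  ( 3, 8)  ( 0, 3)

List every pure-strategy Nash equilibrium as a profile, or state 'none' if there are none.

PSNE = {(A,P)}

(A,P): NE
(A,Q): not NE [P2→P gives 5>3]
(A,R): not NE [P2→P gives 5>1]
(B,P): not NE [P2→Q gives 8>4]
(B,Q): not NE [P1→A gives 8>3]
(B,R): not NE [P1→A gives 5>0; P2→Q gives 8>3]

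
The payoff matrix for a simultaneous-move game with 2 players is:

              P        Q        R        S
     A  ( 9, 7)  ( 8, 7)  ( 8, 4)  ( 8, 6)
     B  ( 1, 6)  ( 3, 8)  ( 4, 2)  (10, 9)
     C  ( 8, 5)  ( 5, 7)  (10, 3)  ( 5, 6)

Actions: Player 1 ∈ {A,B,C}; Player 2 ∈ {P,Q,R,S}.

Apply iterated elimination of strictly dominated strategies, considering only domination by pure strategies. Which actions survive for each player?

IESDS → P1:{A,B} P2:{P,Q,S}

P2 drop R (P beats it: A:7>4 B:6>2 C:5>3)
P1 drop C (A beats it: P:9>8 Q:8>5 S:8>5)
P1→{A,B} P2→{P,Q,S}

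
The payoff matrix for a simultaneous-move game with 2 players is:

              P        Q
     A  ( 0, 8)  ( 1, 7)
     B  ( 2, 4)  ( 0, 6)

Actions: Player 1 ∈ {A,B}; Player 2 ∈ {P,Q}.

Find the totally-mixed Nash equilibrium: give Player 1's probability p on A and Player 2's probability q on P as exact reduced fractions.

P1 indiff ⇒ q·0+(1-q)·1 = q·2+(1-q)·0 ⇒ q(-2) = (1-q)(-1) ⇒ q = 1/3
P2 indiff ⇒ p·8+(1-p)·4 = p·7+(1-p)·6 ⇒ p(1) = (1-p)(2) ⇒ p = 2/3

p=2/3, q=1/3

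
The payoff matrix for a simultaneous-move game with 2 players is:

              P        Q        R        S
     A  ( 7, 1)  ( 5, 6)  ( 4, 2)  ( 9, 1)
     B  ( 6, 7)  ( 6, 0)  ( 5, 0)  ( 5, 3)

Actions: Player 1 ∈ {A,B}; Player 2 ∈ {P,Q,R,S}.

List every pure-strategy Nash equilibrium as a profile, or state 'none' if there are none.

No pure NE.

(A,P): not NE [P2→Q gives 6>1]
(A,Q): not NE [P1→B gives 6>5]
(A,R): not NE [P1→B gives 5>4; P2→Q gives 6>2]
(A,S): not NE [P2→Q gives 6>1]
(B,P): not NE [P1→A gives 7>6]
(B,Q): not NE [P2→P gives 7>0]
(B,R): not NE [P2→P gives 7>0]
(B,S): not NE [P1→A gives 9>5; P2→P gives 7>3]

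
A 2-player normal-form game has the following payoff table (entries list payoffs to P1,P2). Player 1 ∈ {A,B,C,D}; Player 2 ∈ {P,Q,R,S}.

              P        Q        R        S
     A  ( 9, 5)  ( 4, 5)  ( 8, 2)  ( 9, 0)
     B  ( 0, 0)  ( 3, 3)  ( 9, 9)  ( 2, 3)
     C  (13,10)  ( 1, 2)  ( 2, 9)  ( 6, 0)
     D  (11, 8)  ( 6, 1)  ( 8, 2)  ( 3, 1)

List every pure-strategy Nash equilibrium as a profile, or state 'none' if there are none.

PSNE = {(B,R), (C,P)}

(A,P): not NE [P1→C gives 13>9]
(A,Q): not NE [P1→D gives 6>4]
(A,R): not NE [P1→B gives 9>8; P2→Q gives 5>2]
(A,S): not NE [P2→Q gives 5>0]
(B,P): not NE [P1→C gives 13>0; P2→R gives 9>0]
(B,Q): not NE [P1→D gives 6>3; P2→R gives 9>3]
(B,R): NE
(B,S): not NE [P1→A gives 9>2; P2→R gives 9>3]
(C,P): NE
(C,Q): not NE [P1→D gives 6>1; P2→P gives 10>2]
(C,R): not NE [P1→B gives 9>2; P2→P gives 10>9]
(C,S): not NE [P1→A gives 9>6; P2→P gives 10>0]
(D,P): not NE [P1→C gives 13>11]
(D,Q): not NE [P2→P gives 8>1]
(D,R): not NE [P1→B gives 9>8; P2→P gives 8>2]
(D,S): not NE [P1→A gives 9>3; P2→P gives 8>1]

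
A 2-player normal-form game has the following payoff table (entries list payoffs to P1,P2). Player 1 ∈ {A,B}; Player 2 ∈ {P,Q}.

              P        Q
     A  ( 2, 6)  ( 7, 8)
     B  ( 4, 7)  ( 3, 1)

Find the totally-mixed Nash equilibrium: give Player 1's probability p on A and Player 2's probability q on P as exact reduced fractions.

p=3/4, q=2/3

P1 indiff ⇒ q·2+(1-q)·7 = q·4+(1-q)·3 ⇒ q(-2) = (1-q)(-4) ⇒ q = 2/3
P2 indiff ⇒ p·6+(1-p)·7 = p·8+(1-p)·1 ⇒ p(-2) = (1-p)(-6) ⇒ p = 3/4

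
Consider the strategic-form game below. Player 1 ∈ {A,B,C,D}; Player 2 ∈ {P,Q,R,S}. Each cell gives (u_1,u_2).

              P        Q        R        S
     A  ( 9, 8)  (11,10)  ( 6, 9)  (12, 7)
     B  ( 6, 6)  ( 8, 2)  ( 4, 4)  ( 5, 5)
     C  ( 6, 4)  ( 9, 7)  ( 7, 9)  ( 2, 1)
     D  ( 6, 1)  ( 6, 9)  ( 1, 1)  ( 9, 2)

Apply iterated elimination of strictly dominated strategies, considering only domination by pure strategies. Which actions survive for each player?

Remaining: P1:{A,C} P2:{Q,R}

P1 drop B (A beats it: P:9>6 Q:11>8 R:6>4 S:12>5)
P1 drop D (A beats it: P:9>6 Q:11>6 R:6>1 S:12>9)
P2 drop P (Q beats it: A:10>8 C:7>4)
P2 drop S (Q beats it: A:10>7 C:7>1)
P1→{A,C} P2→{Q,R}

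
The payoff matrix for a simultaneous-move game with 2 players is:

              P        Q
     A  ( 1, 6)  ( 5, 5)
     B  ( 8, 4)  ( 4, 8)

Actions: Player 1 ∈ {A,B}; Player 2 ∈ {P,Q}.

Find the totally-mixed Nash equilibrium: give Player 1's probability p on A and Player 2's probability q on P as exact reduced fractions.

P1 indiff ⇒ q·1+(1-q)·5 = q·8+(1-q)·4 ⇒ q(-7) = (1-q)(-1) ⇒ q = 1/8
P2 indiff ⇒ p·6+(1-p)·4 = p·5+(1-p)·8 ⇒ p(1) = (1-p)(4) ⇒ p = 4/5

(p,q) = (4/5, 1/8)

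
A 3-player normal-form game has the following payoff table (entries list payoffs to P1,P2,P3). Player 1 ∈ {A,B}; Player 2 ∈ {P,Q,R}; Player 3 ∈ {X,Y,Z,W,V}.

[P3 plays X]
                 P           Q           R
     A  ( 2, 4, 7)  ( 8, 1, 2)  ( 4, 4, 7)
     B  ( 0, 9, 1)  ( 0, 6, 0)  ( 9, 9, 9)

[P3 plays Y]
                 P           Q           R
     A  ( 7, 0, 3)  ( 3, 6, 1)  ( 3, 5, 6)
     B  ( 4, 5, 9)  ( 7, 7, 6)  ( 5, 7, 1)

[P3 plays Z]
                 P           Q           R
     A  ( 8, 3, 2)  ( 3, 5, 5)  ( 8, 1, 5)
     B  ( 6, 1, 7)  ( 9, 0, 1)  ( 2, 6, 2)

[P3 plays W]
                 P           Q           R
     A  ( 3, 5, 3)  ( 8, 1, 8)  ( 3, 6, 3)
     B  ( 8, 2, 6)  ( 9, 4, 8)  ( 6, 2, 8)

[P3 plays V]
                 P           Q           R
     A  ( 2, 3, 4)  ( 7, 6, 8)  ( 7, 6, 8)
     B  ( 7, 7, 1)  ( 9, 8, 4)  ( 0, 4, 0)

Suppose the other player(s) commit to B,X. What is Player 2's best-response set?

BR_2 = {P,R}

u_2(P vs B,X) = 9
u_2(Q vs B,X) = 6
u_2(R vs B,X) = 9
max payoff 9 at {P,R}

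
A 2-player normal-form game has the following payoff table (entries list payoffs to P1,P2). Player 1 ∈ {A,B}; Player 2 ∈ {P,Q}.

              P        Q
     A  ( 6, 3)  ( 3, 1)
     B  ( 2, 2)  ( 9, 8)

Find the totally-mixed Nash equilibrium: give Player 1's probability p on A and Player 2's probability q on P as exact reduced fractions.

p=3/4, q=3/5

P1 indiff ⇒ q·6+(1-q)·3 = q·2+(1-q)·9 ⇒ q(4) = (1-q)(6) ⇒ q = 3/5
P2 indiff ⇒ p·3+(1-p)·2 = p·1+(1-p)·8 ⇒ p(2) = (1-p)(6) ⇒ p = 3/4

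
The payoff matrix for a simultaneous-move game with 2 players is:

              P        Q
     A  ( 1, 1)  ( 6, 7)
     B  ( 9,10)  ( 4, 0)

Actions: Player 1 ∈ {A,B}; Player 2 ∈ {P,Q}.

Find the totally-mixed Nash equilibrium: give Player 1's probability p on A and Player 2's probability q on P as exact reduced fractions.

P1 indiff ⇒ q·1+(1-q)·6 = q·9+(1-q)·4 ⇒ q(-8) = (1-q)(-2) ⇒ q = 1/5
P2 indiff ⇒ p·1+(1-p)·10 = p·7+(1-p)·0 ⇒ p(-6) = (1-p)(-10) ⇒ p = 5/8

p=5/8, q=1/5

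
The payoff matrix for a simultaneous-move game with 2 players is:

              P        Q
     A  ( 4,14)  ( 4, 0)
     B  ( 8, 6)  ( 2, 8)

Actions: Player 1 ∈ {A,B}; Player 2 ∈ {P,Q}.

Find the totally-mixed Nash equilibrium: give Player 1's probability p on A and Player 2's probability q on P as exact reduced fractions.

P1 indiff ⇒ q·4+(1-q)·4 = q·8+(1-q)·2 ⇒ q(-4) = (1-q)(-2) ⇒ q = 1/3
P2 indiff ⇒ p·14+(1-p)·6 = p·0+(1-p)·8 ⇒ p(14) = (1-p)(2) ⇒ p = 1/8

p=1/8, q=1/3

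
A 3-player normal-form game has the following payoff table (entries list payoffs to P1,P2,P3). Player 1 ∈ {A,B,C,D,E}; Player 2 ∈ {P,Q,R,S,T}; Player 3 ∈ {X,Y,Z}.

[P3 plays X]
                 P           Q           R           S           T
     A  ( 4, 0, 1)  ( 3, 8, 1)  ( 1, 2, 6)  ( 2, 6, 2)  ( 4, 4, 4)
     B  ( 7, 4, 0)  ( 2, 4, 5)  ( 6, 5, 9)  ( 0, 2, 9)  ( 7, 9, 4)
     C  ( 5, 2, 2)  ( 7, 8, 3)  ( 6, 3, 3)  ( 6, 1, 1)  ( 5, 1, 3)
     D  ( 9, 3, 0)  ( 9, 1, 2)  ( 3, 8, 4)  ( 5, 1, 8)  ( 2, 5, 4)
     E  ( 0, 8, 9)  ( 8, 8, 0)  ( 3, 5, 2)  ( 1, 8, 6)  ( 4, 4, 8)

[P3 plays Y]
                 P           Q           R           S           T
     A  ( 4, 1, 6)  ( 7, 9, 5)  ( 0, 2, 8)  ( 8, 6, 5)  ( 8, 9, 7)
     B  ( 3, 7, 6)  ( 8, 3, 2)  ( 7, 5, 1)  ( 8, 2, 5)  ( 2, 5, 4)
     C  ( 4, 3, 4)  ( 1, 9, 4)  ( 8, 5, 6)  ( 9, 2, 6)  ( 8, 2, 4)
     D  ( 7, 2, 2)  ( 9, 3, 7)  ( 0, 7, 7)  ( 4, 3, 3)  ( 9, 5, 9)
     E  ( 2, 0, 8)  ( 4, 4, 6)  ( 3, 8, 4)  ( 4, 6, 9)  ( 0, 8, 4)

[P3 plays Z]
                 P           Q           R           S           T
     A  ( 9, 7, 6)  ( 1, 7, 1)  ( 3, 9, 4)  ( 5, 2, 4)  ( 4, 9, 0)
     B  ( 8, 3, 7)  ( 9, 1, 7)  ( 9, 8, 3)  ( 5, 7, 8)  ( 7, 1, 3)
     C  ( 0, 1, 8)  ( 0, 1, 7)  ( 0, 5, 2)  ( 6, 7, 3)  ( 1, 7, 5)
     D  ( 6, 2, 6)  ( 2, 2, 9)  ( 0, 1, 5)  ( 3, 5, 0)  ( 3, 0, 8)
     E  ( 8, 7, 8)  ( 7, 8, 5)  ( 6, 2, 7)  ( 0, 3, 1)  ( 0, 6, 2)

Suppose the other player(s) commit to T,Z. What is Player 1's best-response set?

u_1(A vs T,Z) = 4
u_1(B vs T,Z) = 7
u_1(C vs T,Z) = 1
u_1(D vs T,Z) = 3
u_1(E vs T,Z) = 0
max payoff 7 at {B}

P1 best: {B}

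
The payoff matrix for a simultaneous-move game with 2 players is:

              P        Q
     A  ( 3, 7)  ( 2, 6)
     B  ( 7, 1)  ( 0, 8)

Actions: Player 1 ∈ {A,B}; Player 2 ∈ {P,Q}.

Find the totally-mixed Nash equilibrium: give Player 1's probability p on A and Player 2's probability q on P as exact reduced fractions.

P1 mixes 7/8 on A; P2 mixes 1/3 on P

P1 indiff ⇒ q·3+(1-q)·2 = q·7+(1-q)·0 ⇒ q(-4) = (1-q)(-2) ⇒ q = 1/3
P2 indiff ⇒ p·7+(1-p)·1 = p·6+(1-p)·8 ⇒ p(1) = (1-p)(7) ⇒ p = 7/8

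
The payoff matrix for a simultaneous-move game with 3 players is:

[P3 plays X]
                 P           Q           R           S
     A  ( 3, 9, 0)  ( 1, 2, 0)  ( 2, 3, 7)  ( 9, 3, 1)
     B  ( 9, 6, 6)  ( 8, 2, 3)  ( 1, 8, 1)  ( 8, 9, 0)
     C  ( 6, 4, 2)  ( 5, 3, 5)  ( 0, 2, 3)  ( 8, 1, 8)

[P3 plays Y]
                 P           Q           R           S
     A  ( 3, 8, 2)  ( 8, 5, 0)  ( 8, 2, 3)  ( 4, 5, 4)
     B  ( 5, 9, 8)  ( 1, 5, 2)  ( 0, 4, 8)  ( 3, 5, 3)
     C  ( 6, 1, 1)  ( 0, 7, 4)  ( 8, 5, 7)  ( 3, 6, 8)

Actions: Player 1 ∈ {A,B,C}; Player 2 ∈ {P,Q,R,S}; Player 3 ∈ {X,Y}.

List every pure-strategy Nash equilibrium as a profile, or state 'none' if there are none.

PSNE: ∅

(A,P,X): not NE [P1→B gives 9>3; P3→Y gives 2>0]
(A,P,Y): not NE [P1→C gives 6>3]
(A,Q,X): not NE [P1→B gives 8>1; P2→P gives 9>2]
(A,Q,Y): not NE [P2→P gives 8>5]
(A,R,X): not NE [P2→P gives 9>3]
(A,R,Y): not NE [P2→P gives 8>2; P3→X gives 7>3]
(A,S,X): not NE [P2→P gives 9>3; P3→Y gives 4>1]
(A,S,Y): not NE [P2→P gives 8>5]
(B,P,X): not NE [P2→S gives 9>6; P3→Y gives 8>6]
(B,P,Y): not NE [P1→C gives 6>5]
(B,Q,X): not NE [P2→S gives 9>2]
(B,Q,Y): not NE [P1→A gives 8>1; P2→P gives 9>5; P3→X gives 3>2]
(B,R,X): not NE [P1→A gives 2>1; P2→S gives 9>8; P3→Y gives 8>1]
(B,R,Y): not NE [P1→C gives 8>0; P2→P gives 9>4]
(B,S,X): not NE [P1→A gives 9>8; P3→Y gives 3>0]
(B,S,Y): not NE [P1→A gives 4>3; P2→P gives 9>5]
(C,P,X): not NE [P1→B gives 9>6]
(C,P,Y): not NE [P2→Q gives 7>1; P3→X gives 2>1]
(C,Q,X): not NE [P1→B gives 8>5; P2→P gives 4>3]
(C,Q,Y): not NE [P1→A gives 8>0; P3→X gives 5>4]
(C,R,X): not NE [P1→A gives 2>0; P2→P gives 4>2; P3→Y gives 7>3]
(C,R,Y): not NE [P2→Q gives 7>5]
(C,S,X): not NE [P1→A gives 9>8; P2→P gives 4>1]
(C,S,Y): not NE [P1→A gives 4>3; P2→Q gives 7>6]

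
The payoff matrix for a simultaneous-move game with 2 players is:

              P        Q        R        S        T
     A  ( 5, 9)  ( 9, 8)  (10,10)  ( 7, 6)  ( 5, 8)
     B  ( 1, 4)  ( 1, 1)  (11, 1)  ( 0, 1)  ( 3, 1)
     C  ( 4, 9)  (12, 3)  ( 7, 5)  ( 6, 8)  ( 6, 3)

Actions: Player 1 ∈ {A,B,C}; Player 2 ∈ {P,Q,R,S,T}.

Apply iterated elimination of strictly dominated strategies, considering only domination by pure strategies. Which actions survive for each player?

P2 drop Q (P beats it: A:9>8 B:4>1 C:9>3)
P2 drop S (P beats it: A:9>6 B:4>1 C:9>8)
P2 drop T (P beats it: A:9>8 B:4>1 C:9>3)
P1 drop C (A beats it: P:5>4 R:10>7)
P1→{A,B} P2→{P,R}

IESDS → P1:{A,B} P2:{P,R}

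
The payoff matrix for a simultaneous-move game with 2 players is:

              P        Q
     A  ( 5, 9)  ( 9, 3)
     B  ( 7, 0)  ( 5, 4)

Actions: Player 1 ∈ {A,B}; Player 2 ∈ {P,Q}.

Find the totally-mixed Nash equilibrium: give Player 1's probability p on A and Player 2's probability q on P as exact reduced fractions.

(p,q) = (2/5, 2/3)

P1 indiff ⇒ q·5+(1-q)·9 = q·7+(1-q)·5 ⇒ q(-2) = (1-q)(-4) ⇒ q = 2/3
P2 indiff ⇒ p·9+(1-p)·0 = p·3+(1-p)·4 ⇒ p(6) = (1-p)(4) ⇒ p = 2/5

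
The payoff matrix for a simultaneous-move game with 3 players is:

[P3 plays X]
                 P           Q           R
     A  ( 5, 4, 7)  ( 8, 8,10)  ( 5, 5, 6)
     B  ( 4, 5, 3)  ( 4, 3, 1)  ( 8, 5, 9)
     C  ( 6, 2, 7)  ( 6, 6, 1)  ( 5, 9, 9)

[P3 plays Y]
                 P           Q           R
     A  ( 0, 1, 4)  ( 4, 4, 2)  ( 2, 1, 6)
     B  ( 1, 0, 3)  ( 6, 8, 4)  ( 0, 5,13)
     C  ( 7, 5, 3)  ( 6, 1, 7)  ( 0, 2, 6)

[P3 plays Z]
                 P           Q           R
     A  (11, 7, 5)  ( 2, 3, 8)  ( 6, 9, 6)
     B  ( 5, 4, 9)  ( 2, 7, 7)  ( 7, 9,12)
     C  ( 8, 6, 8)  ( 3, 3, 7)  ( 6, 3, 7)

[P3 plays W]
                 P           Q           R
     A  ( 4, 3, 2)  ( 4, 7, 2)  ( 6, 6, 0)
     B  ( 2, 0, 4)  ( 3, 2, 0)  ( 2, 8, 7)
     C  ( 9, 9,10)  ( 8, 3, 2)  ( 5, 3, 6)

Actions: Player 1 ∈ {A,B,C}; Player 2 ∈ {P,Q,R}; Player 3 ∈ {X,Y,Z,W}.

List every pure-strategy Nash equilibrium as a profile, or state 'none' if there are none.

PSNE = {(A,Q,X), (C,P,W)}

(A,P,X): not NE [P1→C gives 6>5; P2→Q gives 8>4]
(A,P,Y): not NE [P1→C gives 7>0; P2→Q gives 4>1; P3→X gives 7>4]
(A,P,Z): not NE [P2→R gives 9>7; P3→X gives 7>5]
(A,P,W): not NE [P1→C gives 9>4; P2→Q gives 7>3; P3→X gives 7>2]
(A,Q,X): NE
(A,Q,Y): not NE [P1→C gives 6>4; P3→X gives 10>2]
(A,Q,Z): not NE [P1→C gives 3>2; P2→R gives 9>3; P3→X gives 10>8]
(A,Q,W): not NE [P1→C gives 8>4; P3→X gives 10>2]
(A,R,X): not NE [P1→B gives 8>5; P2→Q gives 8>5]
(A,R,Y): not NE [P2→Q gives 4>1]
(A,R,Z): not NE [P1→B gives 7>6]
(A,R,W): not NE [P2→Q gives 7>6; P3→Z gives 6>0]
(B,P,X): not NE [P1→C gives 6>4; P3→Z gives 9>3]
(B,P,Y): not NE [P1→C gives 7>1; P2→Q gives 8>0; P3→Z gives 9>3]
(B,P,Z): not NE [P1→A gives 11>5; P2→R gives 9>4]
(B,P,W): not NE [P1→C gives 9>2; P2→R gives 8>0; P3→Z gives 9>4]
(B,Q,X): not NE [P1→A gives 8>4; P2→R gives 5>3; P3→Z gives 7>1]
(B,Q,Y): not NE [P3→Z gives 7>4]
(B,Q,Z): not NE [P1→C gives 3>2; P2→R gives 9>7]
(B,Q,W): not NE [P1→C gives 8>3; P2→R gives 8>2; P3→Z gives 7>0]
(B,R,X): not NE [P3→Y gives 13>9]
(B,R,Y): not NE [P1→A gives 2>0; P2→Q gives 8>5]
(B,R,Z): not NE [P3→Y gives 13>12]
(B,R,W): not NE [P1→A gives 6>2; P3→Y gives 13>7]
(C,P,X): not NE [P2→R gives 9>2; P3→W gives 10>7]
(C,P,Y): not NE [P3→W gives 10>3]
(C,P,Z): not NE [P1→A gives 11>8; P3→W gives 10>8]
(C,P,W): NE
(C,Q,X): not NE [P1→A gives 8>6; P2→R gives 9>6; P3→Z gives 7>1]
(C,Q,Y): not NE [P2→P gives 5>1]
(C,Q,Z): not NE [P2→P gives 6>3]
(C,Q,W): not NE [P2→P gives 9>3; P3→Z gives 7>2]
(C,R,X): not NE [P1→B gives 8>5]
(C,R,Y): not NE [P1→A gives 2>0; P2→P gives 5>2; P3→X gives 9>6]
(C,R,Z): not NE [P1→B gives 7>6; P2→P gives 6>3; P3→X gives 9>7]
(C,R,W): not NE [P1→A gives 6>5; P2→P gives 9>3; P3→X gives 9>6]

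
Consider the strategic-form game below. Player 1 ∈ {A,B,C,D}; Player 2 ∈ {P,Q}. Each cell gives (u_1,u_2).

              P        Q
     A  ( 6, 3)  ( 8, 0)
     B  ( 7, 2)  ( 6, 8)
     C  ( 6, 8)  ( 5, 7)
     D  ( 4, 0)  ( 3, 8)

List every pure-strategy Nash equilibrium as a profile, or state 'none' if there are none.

(A,P): not NE [P1→B gives 7>6]
(A,Q): not NE [P2→P gives 3>0]
(B,P): not NE [P2→Q gives 8>2]
(B,Q): not NE [P1→A gives 8>6]
(C,P): not NE [P1→B gives 7>6]
(C,Q): not NE [P1→A gives 8>5; P2→P gives 8>7]
(D,P): not NE [P1→B gives 7>4; P2→Q gives 8>0]
(D,Q): not NE [P1→A gives 8>3]

Equilibria: none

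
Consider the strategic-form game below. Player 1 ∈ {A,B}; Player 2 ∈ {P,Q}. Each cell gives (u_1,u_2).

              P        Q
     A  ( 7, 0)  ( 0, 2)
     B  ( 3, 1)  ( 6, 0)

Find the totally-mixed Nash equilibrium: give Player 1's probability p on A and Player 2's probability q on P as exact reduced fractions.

P1 indiff ⇒ q·7+(1-q)·0 = q·3+(1-q)·6 ⇒ q(4) = (1-q)(6) ⇒ q = 3/5
P2 indiff ⇒ p·0+(1-p)·1 = p·2+(1-p)·0 ⇒ p(-2) = (1-p)(-1) ⇒ p = 1/3

p=1/3, q=3/5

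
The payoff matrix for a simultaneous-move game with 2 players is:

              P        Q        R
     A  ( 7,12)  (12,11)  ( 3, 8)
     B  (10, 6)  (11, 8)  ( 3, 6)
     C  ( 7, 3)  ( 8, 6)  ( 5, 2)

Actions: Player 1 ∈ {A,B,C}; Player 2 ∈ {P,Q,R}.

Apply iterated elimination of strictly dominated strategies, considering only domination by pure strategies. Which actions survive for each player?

Remaining: P1:{A,B} P2:{P,Q}

P2 drop R (Q beats it: A:11>8 B:8>6 C:6>2)
P1 drop C (B beats it: P:10>7 Q:11>8)
P1→{A,B} P2→{P,Q}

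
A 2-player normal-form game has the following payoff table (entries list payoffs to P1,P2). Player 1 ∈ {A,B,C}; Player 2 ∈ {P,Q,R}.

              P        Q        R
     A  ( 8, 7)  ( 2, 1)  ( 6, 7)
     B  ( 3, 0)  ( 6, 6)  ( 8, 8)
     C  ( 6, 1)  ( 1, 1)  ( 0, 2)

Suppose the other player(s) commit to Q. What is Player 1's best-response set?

argmax u_1 = {B}

u_1(A vs Q) = 2
u_1(B vs Q) = 6
u_1(C vs Q) = 1
max payoff 6 at {B}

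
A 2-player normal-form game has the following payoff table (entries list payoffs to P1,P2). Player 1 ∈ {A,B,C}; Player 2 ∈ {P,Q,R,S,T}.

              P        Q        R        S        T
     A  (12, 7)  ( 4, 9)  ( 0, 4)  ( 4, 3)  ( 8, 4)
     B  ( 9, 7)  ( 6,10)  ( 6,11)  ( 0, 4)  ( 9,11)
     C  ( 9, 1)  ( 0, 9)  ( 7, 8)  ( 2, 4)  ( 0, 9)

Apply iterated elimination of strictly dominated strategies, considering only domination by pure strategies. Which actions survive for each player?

IESDS → P1:{B,C} P2:{Q,R,T}

P2 drop P (Q beats it: A:9>7 B:10>7 C:9>1)
P2 drop S (Q beats it: A:9>3 B:10>4 C:9>4)
P1 drop A (B beats it: Q:6>4 R:6>0 T:9>8)
P1→{B,C} P2→{Q,R,T}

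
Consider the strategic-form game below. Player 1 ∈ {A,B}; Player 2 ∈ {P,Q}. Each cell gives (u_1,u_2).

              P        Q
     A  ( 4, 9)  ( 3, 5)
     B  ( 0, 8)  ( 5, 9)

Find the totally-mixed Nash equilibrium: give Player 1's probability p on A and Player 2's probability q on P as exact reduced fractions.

P1 indiff ⇒ q·4+(1-q)·3 = q·0+(1-q)·5 ⇒ q(4) = (1-q)(2) ⇒ q = 1/3
P2 indiff ⇒ p·9+(1-p)·8 = p·5+(1-p)·9 ⇒ p(4) = (1-p)(1) ⇒ p = 1/5

P1 mixes 1/5 on A; P2 mixes 1/3 on P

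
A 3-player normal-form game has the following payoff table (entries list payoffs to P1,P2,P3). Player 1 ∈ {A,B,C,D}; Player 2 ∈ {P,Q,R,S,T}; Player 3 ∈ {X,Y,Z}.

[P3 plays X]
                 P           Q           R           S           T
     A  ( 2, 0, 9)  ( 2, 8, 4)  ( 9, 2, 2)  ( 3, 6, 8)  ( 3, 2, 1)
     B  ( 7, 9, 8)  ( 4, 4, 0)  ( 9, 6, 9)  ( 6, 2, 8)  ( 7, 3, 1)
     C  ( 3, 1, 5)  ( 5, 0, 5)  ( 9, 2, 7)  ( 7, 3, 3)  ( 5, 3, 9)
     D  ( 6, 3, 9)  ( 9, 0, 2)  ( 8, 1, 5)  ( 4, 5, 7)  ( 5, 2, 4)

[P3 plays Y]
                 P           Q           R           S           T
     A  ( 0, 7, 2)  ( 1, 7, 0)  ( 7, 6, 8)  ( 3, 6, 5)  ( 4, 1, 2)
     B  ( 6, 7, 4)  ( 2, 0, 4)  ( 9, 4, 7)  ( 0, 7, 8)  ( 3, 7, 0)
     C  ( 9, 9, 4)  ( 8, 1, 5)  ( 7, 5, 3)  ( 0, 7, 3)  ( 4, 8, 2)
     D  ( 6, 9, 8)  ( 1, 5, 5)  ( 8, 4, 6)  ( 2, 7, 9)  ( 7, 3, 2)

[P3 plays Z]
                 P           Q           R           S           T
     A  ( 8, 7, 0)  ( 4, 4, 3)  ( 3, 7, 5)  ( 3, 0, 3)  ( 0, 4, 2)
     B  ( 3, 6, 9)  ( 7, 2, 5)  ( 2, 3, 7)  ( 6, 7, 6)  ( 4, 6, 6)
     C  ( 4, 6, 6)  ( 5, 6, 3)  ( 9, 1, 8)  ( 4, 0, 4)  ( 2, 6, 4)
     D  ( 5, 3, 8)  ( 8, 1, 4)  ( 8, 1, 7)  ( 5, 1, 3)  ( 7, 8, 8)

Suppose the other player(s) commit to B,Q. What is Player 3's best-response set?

argmax u_3 = {Z}

u_3(X vs B,Q) = 0
u_3(Y vs B,Q) = 4
u_3(Z vs B,Q) = 5
max payoff 5 at {Z}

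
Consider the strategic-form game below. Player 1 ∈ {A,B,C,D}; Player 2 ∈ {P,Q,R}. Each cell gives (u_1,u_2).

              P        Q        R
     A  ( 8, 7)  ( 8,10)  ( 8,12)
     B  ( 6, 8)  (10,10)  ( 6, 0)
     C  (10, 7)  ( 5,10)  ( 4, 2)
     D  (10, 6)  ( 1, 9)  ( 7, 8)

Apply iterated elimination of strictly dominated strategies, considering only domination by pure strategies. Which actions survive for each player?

P2 drop P (Q beats it: A:10>7 B:10>8 C:10>7 D:9>6)
P1 drop C (A beats it: Q:8>5 R:8>4)
P1 drop D (A beats it: Q:8>1 R:8>7)
P1→{A,B} P2→{Q,R}

Remaining: P1:{A,B} P2:{Q,R}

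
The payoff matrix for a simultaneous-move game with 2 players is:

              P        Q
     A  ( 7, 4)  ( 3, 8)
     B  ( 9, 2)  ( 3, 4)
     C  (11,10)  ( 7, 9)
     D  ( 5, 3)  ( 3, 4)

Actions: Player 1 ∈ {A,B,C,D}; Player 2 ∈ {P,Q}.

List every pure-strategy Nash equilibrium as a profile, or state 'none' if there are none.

(A,P): not NE [P1→C gives 11>7; P2→Q gives 8>4]
(A,Q): not NE [P1→C gives 7>3]
(B,P): not NE [P1→C gives 11>9; P2→Q gives 4>2]
(B,Q): not NE [P1→C gives 7>3]
(C,P): NE
(C,Q): not NE [P2→P gives 10>9]
(D,P): not NE [P1→C gives 11>5; P2→Q gives 4>3]
(D,Q): not NE [P1→C gives 7>3]

Nash profiles: (C,P)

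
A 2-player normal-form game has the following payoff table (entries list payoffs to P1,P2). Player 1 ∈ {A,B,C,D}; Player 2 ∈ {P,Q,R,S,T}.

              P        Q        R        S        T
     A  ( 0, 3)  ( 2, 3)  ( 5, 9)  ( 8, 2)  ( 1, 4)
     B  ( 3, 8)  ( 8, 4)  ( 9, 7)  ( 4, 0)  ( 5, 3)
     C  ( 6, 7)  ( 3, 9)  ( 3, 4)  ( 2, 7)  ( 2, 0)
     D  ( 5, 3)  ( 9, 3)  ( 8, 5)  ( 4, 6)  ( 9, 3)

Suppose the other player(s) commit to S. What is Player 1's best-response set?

u_1(A vs S) = 8
u_1(B vs S) = 4
u_1(C vs S) = 2
u_1(D vs S) = 4
max payoff 8 at {A}

BR_1 = {A}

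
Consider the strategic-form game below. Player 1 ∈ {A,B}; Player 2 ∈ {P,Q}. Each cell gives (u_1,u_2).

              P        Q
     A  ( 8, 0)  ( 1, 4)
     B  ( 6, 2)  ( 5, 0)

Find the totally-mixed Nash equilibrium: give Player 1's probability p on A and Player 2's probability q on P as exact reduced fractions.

P1 indiff ⇒ q·8+(1-q)·1 = q·6+(1-q)·5 ⇒ q(2) = (1-q)(4) ⇒ q = 2/3
P2 indiff ⇒ p·0+(1-p)·2 = p·4+(1-p)·0 ⇒ p(-4) = (1-p)(-2) ⇒ p = 1/3

(p,q) = (1/3, 2/3)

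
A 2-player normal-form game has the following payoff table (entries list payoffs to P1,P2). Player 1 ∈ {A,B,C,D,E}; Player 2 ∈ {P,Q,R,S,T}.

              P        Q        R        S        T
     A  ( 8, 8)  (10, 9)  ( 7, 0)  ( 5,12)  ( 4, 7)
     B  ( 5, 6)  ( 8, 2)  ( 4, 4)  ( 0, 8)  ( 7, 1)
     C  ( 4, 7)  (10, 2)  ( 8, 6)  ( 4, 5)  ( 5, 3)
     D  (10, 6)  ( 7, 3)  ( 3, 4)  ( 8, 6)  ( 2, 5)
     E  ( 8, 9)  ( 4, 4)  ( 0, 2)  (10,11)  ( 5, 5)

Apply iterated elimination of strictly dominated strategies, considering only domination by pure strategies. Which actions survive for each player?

IESDS → P1:{D,E} P2:{P,S}

P2 drop Q (S beats it: A:12>9 B:8>2 C:5>2 D:6>3 E:11>4)
P2 drop R (P beats it: A:8>0 B:6>4 C:7>6 D:6>4 E:9>2)
P2 drop T (P beats it: A:8>7 B:6>1 C:7>3 D:6>5 E:9>5)
P1 drop A (D beats it: P:10>8 S:8>5)
P1 drop B (D beats it: P:10>5 S:8>0)
P1 drop C (D beats it: P:10>4 S:8>4)
P1→{D,E} P2→{P,S}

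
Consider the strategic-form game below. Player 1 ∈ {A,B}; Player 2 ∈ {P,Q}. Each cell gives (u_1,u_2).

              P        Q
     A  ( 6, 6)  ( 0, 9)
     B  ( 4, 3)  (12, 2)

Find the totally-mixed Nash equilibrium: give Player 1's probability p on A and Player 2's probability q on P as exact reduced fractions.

p=1/4, q=6/7

P1 indiff ⇒ q·6+(1-q)·0 = q·4+(1-q)·12 ⇒ q(2) = (1-q)(12) ⇒ q = 6/7
P2 indiff ⇒ p·6+(1-p)·3 = p·9+(1-p)·2 ⇒ p(-3) = (1-p)(-1) ⇒ p = 1/4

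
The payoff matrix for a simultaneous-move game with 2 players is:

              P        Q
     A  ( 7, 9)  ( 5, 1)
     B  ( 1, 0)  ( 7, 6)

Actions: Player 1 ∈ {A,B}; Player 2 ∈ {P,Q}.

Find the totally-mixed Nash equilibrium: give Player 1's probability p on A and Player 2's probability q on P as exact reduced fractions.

P1 indiff ⇒ q·7+(1-q)·5 = q·1+(1-q)·7 ⇒ q(6) = (1-q)(2) ⇒ q = 1/4
P2 indiff ⇒ p·9+(1-p)·0 = p·1+(1-p)·6 ⇒ p(8) = (1-p)(6) ⇒ p = 3/7

(p,q) = (3/7, 1/4)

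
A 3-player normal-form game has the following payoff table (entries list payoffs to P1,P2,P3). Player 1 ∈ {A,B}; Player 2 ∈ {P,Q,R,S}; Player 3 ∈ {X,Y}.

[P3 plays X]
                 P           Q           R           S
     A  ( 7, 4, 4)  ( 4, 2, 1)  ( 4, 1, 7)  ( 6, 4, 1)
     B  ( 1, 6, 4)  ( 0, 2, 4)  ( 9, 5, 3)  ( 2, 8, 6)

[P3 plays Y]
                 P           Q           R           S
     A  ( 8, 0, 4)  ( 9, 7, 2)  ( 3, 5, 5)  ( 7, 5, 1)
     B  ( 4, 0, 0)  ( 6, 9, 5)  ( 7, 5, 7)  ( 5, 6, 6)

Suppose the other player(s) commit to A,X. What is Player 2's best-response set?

u_2(P vs A,X) = 4
u_2(Q vs A,X) = 2
u_2(R vs A,X) = 1
u_2(S vs A,X) = 4
max payoff 4 at {P,S}

BR_2 = {P,S}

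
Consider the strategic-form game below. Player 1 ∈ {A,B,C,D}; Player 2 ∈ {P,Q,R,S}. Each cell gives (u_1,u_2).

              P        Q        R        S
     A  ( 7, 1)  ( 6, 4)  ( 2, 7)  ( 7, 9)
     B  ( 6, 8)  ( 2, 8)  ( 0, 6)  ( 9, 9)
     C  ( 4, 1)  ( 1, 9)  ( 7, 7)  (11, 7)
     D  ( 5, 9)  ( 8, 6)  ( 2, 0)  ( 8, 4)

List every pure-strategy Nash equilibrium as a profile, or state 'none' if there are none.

(A,P): not NE [P2→S gives 9>1]
(A,Q): not NE [P1→D gives 8>6; P2→S gives 9>4]
(A,R): not NE [P1→C gives 7>2; P2→S gives 9>7]
(A,S): not NE [P1→C gives 11>7]
(B,P): not NE [P1→A gives 7>6; P2→S gives 9>8]
(B,Q): not NE [P1→D gives 8>2; P2→S gives 9>8]
(B,R): not NE [P1→C gives 7>0; P2→S gives 9>6]
(B,S): not NE [P1→C gives 11>9]
(C,P): not NE [P1→A gives 7>4; P2→Q gives 9>1]
(C,Q): not NE [P1→D gives 8>1]
(C,R): not NE [P2→Q gives 9>7]
(C,S): not NE [P2→Q gives 9>7]
(D,P): not NE [P1→A gives 7>5]
(D,Q): not NE [P2→P gives 9>6]
(D,R): not NE [P1→C gives 7>2; P2→P gives 9>0]
(D,S): not NE [P1→C gives 11>8; P2→P gives 9>4]

No pure NE.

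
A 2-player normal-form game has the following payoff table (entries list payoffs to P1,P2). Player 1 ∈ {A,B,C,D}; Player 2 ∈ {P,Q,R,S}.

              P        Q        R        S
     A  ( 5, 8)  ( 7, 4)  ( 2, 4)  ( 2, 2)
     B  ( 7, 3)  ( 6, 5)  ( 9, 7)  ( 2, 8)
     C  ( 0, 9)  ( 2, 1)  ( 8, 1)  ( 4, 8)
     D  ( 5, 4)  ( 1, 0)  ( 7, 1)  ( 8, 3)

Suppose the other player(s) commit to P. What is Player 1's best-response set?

P1 best: {B}

u_1(A vs P) = 5
u_1(B vs P) = 7
u_1(C vs P) = 0
u_1(D vs P) = 5
max payoff 7 at {B}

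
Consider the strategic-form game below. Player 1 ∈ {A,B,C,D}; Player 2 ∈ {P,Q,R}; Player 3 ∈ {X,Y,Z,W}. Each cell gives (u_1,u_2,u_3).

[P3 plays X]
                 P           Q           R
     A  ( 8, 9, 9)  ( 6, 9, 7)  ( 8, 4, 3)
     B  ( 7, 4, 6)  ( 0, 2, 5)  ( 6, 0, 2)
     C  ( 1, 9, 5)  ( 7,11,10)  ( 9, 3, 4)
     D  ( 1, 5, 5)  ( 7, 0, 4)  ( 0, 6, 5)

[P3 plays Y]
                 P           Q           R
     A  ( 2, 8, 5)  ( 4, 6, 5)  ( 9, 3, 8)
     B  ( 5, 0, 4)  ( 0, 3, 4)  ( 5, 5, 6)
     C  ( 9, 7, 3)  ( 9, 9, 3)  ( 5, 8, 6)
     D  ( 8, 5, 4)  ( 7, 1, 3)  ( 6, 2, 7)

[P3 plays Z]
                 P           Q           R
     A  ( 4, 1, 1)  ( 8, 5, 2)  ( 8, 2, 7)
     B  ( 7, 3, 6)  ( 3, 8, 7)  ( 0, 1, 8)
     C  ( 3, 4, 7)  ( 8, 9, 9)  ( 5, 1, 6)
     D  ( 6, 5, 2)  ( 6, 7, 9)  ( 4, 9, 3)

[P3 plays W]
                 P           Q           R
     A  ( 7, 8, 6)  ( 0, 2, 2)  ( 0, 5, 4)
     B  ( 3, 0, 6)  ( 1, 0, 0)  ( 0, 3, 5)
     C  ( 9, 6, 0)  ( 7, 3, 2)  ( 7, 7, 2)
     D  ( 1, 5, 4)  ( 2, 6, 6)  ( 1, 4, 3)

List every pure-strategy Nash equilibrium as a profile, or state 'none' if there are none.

Nash profiles: (A,P,X), (C,Q,X)

(A,P,X): NE
(A,P,Y): not NE [P1→C gives 9>2; P3→X gives 9>5]
(A,P,Z): not NE [P1→B gives 7>4; P2→Q gives 5>1; P3→X gives 9>1]
(A,P,W): not NE [P1→C gives 9>7; P3→X gives 9>6]
(A,Q,X): not NE [P1→D gives 7>6]
(A,Q,Y): not NE [P1→C gives 9>4; P2→P gives 8>6; P3→X gives 7>5]
(A,Q,Z): not NE [P3→X gives 7>2]
(A,Q,W): not NE [P1→C gives 7>0; P2→P gives 8>2; P3→X gives 7>2]
(A,R,X): not NE [P1→C gives 9>8; P2→Q gives 9>4; P3→Y gives 8>3]
(A,R,Y): not NE [P2→P gives 8>3]
(A,R,Z): not NE [P2→Q gives 5>2; P3→Y gives 8>7]
(A,R,W): not NE [P1→C gives 7>0; P2→P gives 8>5; P3→Y gives 8>4]
(B,P,X): not NE [P1→A gives 8>7]
(B,P,Y): not NE [P1→C gives 9>5; P2→R gives 5>0; P3→W gives 6>4]
(B,P,Z): not NE [P2→Q gives 8>3]
(B,P,W): not NE [P1→C gives 9>3; P2→R gives 3>0]
(B,Q,X): not NE [P1→D gives 7>0; P2→P gives 4>2; P3→Z gives 7>5]
(B,Q,Y): not NE [P1→C gives 9>0; P2→R gives 5>3; P3→Z gives 7>4]
(B,Q,Z): not NE [P1→C gives 8>3]
(B,Q,W): not NE [P1→C gives 7>1; P2→R gives 3>0; P3→Z gives 7>0]
(B,R,X): not NE [P1→C gives 9>6; P2→P gives 4>0; P3→Z gives 8>2]
(B,R,Y): not NE [P1→A gives 9>5; P3→Z gives 8>6]
(B,R,Z): not NE [P1→A gives 8>0; P2→Q gives 8>1]
(B,R,W): not NE [P1→C gives 7>0; P3→Z gives 8>5]
(C,P,X): not NE [P1→A gives 8>1; P2→Q gives 11>9; P3→Z gives 7>5]
(C,P,Y): not NE [P2→Q gives 9>7; P3→Z gives 7>3]
(C,P,Z): not NE [P1→B gives 7>3; P2→Q gives 9>4]
(C,P,W): not NE [P2→R gives 7>6; P3→Z gives 7>0]
(C,Q,X): NE
(C,Q,Y): not NE [P3→X gives 10>3]
(C,Q,Z): not NE [P3→X gives 10>9]
(C,Q,W): not NE [P2→R gives 7>3; P3→X gives 10>2]
(C,R,X): not NE [P2→Q gives 11>3; P3→Z gives 6>4]
(C,R,Y): not NE [P1→A gives 9>5; P2→Q gives 9>8]
(C,R,Z): not NE [P1→A gives 8>5; P2→Q gives 9>1]
(C,R,W): not NE [P3→Z gives 6>2]
(D,P,X): not NE [P1→A gives 8>1; P2→R gives 6>5]
(D,P,Y): not NE [P1→C gives 9>8; P3→X gives 5>4]
(D,P,Z): not NE [P1→B gives 7>6; P2→R gives 9>5; P3→X gives 5>2]
(D,P,W): not NE [P1→C gives 9>1; P2→Q gives 6>5; P3→X gives 5>4]
(D,Q,X): not NE [P2→R gives 6>0; P3→Z gives 9>4]
(D,Q,Y): not NE [P1→C gives 9>7; P2→P gives 5>1; P3→Z gives 9>3]
(D,Q,Z): not NE [P1→C gives 8>6; P2→R gives 9>7]
(D,Q,W): not NE [P1→C gives 7>2; P3→Z gives 9>6]
(D,R,X): not NE [P1→C gives 9>0; P3→Y gives 7>5]
(D,R,Y): not NE [P1→A gives 9>6; P2→P gives 5>2]
(D,R,Z): not NE [P1→A gives 8>4; P3→Y gives 7>3]
(D,R,W): not NE [P1→C gives 7>1; P2→Q gives 6>4; P3→Y gives 7>3]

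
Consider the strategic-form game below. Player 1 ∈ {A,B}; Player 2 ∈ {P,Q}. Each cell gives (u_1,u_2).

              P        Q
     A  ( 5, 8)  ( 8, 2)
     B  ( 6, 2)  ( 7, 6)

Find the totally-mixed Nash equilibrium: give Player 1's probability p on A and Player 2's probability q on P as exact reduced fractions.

P1 indiff ⇒ q·5+(1-q)·8 = q·6+(1-q)·7 ⇒ q(-1) = (1-q)(-1) ⇒ q = 1/2
P2 indiff ⇒ p·8+(1-p)·2 = p·2+(1-p)·6 ⇒ p(6) = (1-p)(4) ⇒ p = 2/5

p=2/5, q=1/2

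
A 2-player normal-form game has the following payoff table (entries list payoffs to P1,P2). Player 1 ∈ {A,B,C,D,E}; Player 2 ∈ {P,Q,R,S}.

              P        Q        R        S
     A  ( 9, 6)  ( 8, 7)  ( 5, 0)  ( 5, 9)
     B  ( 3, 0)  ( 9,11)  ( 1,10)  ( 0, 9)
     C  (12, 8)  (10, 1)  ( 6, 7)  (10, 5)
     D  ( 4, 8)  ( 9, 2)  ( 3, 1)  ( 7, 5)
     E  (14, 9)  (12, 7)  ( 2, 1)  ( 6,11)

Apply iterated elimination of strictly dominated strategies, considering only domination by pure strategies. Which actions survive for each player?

P1 drop A (C beats it: P:12>9 Q:10>8 R:6>5 S:10>5)
P1 drop B (C beats it: P:12>3 Q:10>9 R:6>1 S:10>0)
P1 drop D (C beats it: P:12>4 Q:10>9 R:6>3 S:10>7)
P2 drop Q (P beats it: C:8>1 E:9>7)
P2 drop R (P beats it: C:8>7 E:9>1)
P1→{C,E} P2→{P,S}

Remaining: P1:{C,E} P2:{P,S}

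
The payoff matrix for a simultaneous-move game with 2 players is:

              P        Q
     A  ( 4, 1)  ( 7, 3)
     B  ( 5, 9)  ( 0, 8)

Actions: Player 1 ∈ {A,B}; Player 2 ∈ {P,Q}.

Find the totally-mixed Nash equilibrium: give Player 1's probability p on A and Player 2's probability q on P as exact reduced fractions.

P1 indiff ⇒ q·4+(1-q)·7 = q·5+(1-q)·0 ⇒ q(-1) = (1-q)(-7) ⇒ q = 7/8
P2 indiff ⇒ p·1+(1-p)·9 = p·3+(1-p)·8 ⇒ p(-2) = (1-p)(-1) ⇒ p = 1/3

p=1/3, q=7/8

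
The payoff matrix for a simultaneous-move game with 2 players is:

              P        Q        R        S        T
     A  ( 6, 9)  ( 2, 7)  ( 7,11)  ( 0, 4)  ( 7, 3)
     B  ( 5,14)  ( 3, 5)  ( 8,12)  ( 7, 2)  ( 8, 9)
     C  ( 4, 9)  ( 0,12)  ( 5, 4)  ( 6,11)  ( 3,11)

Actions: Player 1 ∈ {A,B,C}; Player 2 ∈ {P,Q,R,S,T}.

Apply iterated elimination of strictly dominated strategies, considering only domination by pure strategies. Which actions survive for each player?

IESDS → P1:{A,B} P2:{P,R}

P1 drop C (B beats it: P:5>4 Q:3>0 R:8>5 S:7>6 T:8>3)
P2 drop Q (P beats it: A:9>7 B:14>5)
P2 drop S (P beats it: A:9>4 B:14>2)
P2 drop T (P beats it: A:9>3 B:14>9)
P1→{A,B} P2→{P,R}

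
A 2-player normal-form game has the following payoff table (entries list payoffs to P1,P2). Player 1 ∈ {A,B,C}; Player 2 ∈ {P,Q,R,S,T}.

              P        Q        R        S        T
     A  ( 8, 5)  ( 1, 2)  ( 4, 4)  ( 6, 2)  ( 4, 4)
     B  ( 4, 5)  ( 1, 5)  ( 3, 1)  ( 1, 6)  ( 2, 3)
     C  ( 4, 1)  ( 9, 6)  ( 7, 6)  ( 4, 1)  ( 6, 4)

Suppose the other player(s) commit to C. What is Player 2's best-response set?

u_2(P vs C) = 1
u_2(Q vs C) = 6
u_2(R vs C) = 6
u_2(S vs C) = 1
u_2(T vs C) = 4
max payoff 6 at {Q,R}

argmax u_2 = {Q,R}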